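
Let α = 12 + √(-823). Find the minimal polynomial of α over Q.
m_α(x) = x^2 - 24x + 967

From α - 12 = √(-823), squaring gives (α - 12)^2 = -823, i.e. α^2 - 24α + 144 = -823, so α^2 - 24α + 967 = 0. The discriminant of x^2 - 24x + 967 is (-24)^2 - 4·(967) = 576 - 3868 = -3292, and 4·(-823) is not a perfect square in Q since -823 is squarefree and ≠ 1. Hence x^2 - 24x + 967 is irreducible over Q and is the minimal polynomial of α.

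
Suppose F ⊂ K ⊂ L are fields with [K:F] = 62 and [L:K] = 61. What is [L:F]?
[L:F] = 3782

The tower law says that for any tower of field extensions F ⊂ K ⊂ L with finite degrees, [L:F] = [L:K] · [K:F]. Here this gives [L:F] = 61 · 62 = 3782.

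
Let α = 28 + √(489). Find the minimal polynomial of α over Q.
m_α(x) = x^2 - 56x + 295

From α - 28 = √(489), squaring gives (α - 28)^2 = 489, i.e. α^2 - 56α + 784 = 489, so α^2 - 56α + 295 = 0. The discriminant of x^2 - 56x + 295 is (-56)^2 - 4·(295) = 3136 - 1180 = 1956, and 4·(489) is not a perfect square in Q since 489 is squarefree and ≠ 1. Hence x^2 - 56x + 295 is irreducible over Q and is the minimal polynomial of α.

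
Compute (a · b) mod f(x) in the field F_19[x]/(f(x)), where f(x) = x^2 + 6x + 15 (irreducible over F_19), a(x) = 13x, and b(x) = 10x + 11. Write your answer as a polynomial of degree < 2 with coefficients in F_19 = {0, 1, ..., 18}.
a · b ≡ 9x + 7 (mod f(x))

Multiply in F_19[x]: a(x)·b(x) = (13x)·(10x + 11) = 16x^2 + 10x. This has degree ≥ 2, so divide by f(x) over F_19: 16x^2 + 10x = (16)·(x^2 + 6x + 15) + (9x + 7). Hence a·b ≡ 9x + 7 (mod f). (F_19[x]/(f) is a field with 19^2 = 361 elements since f is irreducible of degree 2.)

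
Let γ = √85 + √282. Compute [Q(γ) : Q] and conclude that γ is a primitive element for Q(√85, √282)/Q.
[Q(γ) : Q] = 4 (equivalently, Q(γ) = Q(√85, √282))

Obviously Q(γ) ⊆ Q(√85, √282), and [Q(√85, √282):Q] = 4 (since 85, 282 are distinct squarefree integers > 1 with 23970 not a perfect square). To show equality we compute the minimal polynomial of γ. From γ = √85 + √282: γ^2 = 85 + 2√(23970) + 282 = 367 + 2√(23970), so γ^2 - 367 = 2√(23970); squaring, (γ^2 - 367)^2 = 4·23970, i.e. γ^4 - 734γ^2 + 134689 - 95880 = 0, i.e. γ^4 - 734γ^2 + 38809 = 0. So γ is a root of x^4 - 734x^2 + 38809. This polynomial is irreducible over Q: it has no rational root (each ±√85 ± √282 is irrational), and any factorization into two quadratics over Q would force √(23970) ∈ Q (pairing opposite roots) or √85, √282 ∈ Q (other pairings), all impossible. Hence [Q(γ):Q] = 4 = [Q(√85, √282):Q], so Q(γ) = Q(√85, √282).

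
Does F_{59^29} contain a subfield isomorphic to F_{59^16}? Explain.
No: F_{59^16} is not a subfield of F_{59^29}

F_{p^m} embeds in F_{p^n} iff m | n. Here 16 ∤ 29 (since 29 = 1·16 + 13 with remainder 13 ≠ 0), so F_{59^16} is not a subfield of F_{59^29}. Equivalently: if it were, the tower law would give 16 = [F_{59^16}:F_59] dividing [F_{59^29}:F_59] = 29, contradiction.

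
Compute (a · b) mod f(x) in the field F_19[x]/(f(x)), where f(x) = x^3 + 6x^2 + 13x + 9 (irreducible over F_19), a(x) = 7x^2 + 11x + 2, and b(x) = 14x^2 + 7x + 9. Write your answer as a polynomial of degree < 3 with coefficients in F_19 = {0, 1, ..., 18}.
a · b ≡ 7x^2 + 18x + 6 (mod f(x))

Multiply in F_19[x]: a(x)·b(x) = (7x^2 + 11x + 2)·(14x^2 + 7x + 9) = 3x^4 + 13x^3 + 16x^2 + 18x + 18. This has degree ≥ 3, so divide by f(x) over F_19: 3x^4 + 13x^3 + 16x^2 + 18x + 18 = (3x + 14)·(x^3 + 6x^2 + 13x + 9) + (7x^2 + 18x + 6). Hence a·b ≡ 7x^2 + 18x + 6 (mod f). (F_19[x]/(f) is a field with 19^3 = 6859 elements since f is irreducible of degree 3.)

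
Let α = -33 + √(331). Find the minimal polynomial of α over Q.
m_α(x) = x^2 + 66x + 758

From α + 33 = √(331), squaring gives (α + 33)^2 = 331, i.e. α^2 + 66α + 1089 = 331, so α^2 + 66α + 758 = 0. The discriminant of x^2 + 66x + 758 is (66)^2 - 4·(758) = 4356 - 3032 = 1324, and 4·(331) is not a perfect square in Q since 331 is squarefree and ≠ 1. Hence x^2 + 66x + 758 is irreducible over Q and is the minimal polynomial of α.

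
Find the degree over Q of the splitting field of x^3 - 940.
[K : Q] = 6

The roots of x^3 - 940 are ∛940, ω∛940, ω^2∛940 where ω = e^(2πi/3) is a primitive cube root of unity, so K = Q(∛940, ω). Now [Q(∛940):Q] = 3 (since 940 is not a perfect cube, x^3 - 940 is irreducible) and [Q(ω):Q] = 2. Both 2 and 3 divide [K:Q], and [K:Q] ≤ 3·2 = 6, so [K:Q] = 6. (Equivalently: Q(∛940) ⊂ R but ω ∉ R, so [K : Q(∛940)] = 2.)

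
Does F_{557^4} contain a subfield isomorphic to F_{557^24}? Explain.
No: F_{557^24} is not a subfield of F_{557^4}

F_{p^m} embeds in F_{p^n} iff m | n. Here 24 ∤ 4 (since 4 = 0·24 + 4 with remainder 4 ≠ 0), so F_{557^24} is not a subfield of F_{557^4}. Equivalently: if it were, the tower law would give 24 = [F_{557^24}:F_557] dividing [F_{557^4}:F_557] = 4, contradiction.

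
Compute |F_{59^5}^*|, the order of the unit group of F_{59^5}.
|F_{59^5}^*| = 714924298

F_{59^5} has 59^5 = 714924299 elements; its multiplicative group consists of all nonzero elements, so |F_{59^5}^*| = 714924299 - 1 = 714924298. (It is cyclic since any finite subgroup of the multiplicative group of a field is cyclic.)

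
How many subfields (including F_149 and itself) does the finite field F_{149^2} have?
F_{149^2} has 2 subfields

The subfields of F_{p^n} are exactly the fields F_{p^d} for d | n (each is the fixed field of the unique index-d subgroup of Gal(F_{p^n}/F_p) ≅ Z/nZ). The divisors of n = 2 are {1, 2}, giving 2 subfields: F_{149^1}, F_{149^2}.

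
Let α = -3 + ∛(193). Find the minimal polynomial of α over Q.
m_α(x) = x^3 + 9x^2 + 27x - 166

Set β = α + 3 = ∛(193), so β^3 = 193. Then (α + 3)^3 - 193 = 0, i.e. α is a root of g(x) = (x + 3)^3 - 193 = x^3 + 9x^2 + 27x - 166. Since g(x) = h(x + 3) where h(x) = x^3 - 193, and h is irreducible over Q (because 193 is not a perfect cube, so h has no rational root, and a monic cubic with no rational root is irreducible), g is also irreducible (irreducibility is preserved under the substitution x → x + 3). Hence m_α(x) = x^3 + 9x^2 + 27x - 166.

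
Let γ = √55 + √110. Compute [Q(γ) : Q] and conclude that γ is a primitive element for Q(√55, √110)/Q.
[Q(γ) : Q] = 4 (equivalently, Q(γ) = Q(√55, √110))

Obviously Q(γ) ⊆ Q(√55, √110), and [Q(√55, √110):Q] = 4 (since 55, 110 are distinct squarefree integers > 1 with 6050 not a perfect square). To show equality we compute the minimal polynomial of γ. From γ = √55 + √110: γ^2 = 55 + 2√(6050) + 110 = 165 + 2√(6050), so γ^2 - 165 = 2√(6050); squaring, (γ^2 - 165)^2 = 4·6050, i.e. γ^4 - 330γ^2 + 27225 - 24200 = 0, i.e. γ^4 - 330γ^2 + 3025 = 0. So γ is a root of x^4 - 330x^2 + 3025. This polynomial is irreducible over Q: it has no rational root (each ±√55 ± √110 is irrational), and any factorization into two quadratics over Q would force √(6050) ∈ Q (pairing opposite roots) or √55, √110 ∈ Q (other pairings), all impossible. Hence [Q(γ):Q] = 4 = [Q(√55, √110):Q], so Q(γ) = Q(√55, √110).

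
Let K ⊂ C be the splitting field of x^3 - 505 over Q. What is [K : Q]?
[K : Q] = 6

The roots of x^3 - 505 are ∛505, ω∛505, ω^2∛505 where ω = e^(2πi/3) is a primitive cube root of unity, so K = Q(∛505, ω). Now [Q(∛505):Q] = 3 (since 505 is not a perfect cube, x^3 - 505 is irreducible) and [Q(ω):Q] = 2. Both 2 and 3 divide [K:Q], and [K:Q] ≤ 3·2 = 6, so [K:Q] = 6. (Equivalently: Q(∛505) ⊂ R but ω ∉ R, so [K : Q(∛505)] = 2.)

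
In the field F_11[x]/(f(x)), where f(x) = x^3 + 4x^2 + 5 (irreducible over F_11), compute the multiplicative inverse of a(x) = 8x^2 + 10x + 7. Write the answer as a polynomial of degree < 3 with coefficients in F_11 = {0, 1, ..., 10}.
a(x)^(-1) ≡ 8x^2 + 7x + 4 (mod f(x))

Since f is irreducible over F_11, F_11[x]/(f) is a field and a(x) ≠ 0 has an inverse. Apply the extended Euclidean algorithm to f(x) and a(x) in F_11[x]: f(x) = (7x)·a(x) + (6x + 5);  a(x) = (5x + 3)·(6x + 5) + (3). The last nonzero remainder is the constant 3 = gcd(f, a) in F_11. Back-substituting through the division chain expresses 3 = s(x)·a(x) + t(x)·f(x) with s(x) ≡ 2x^2 + 10x + 1 (mod f), so (2x^2 + 10x + 1)·a(x) ≡ 3 (mod f). Multiplying by 3^(-1) ≡ 4 in F_11 gives a(x)^(-1) ≡ 4·(2x^2 + 10x + 1) ≡ 8x^2 + 7x + 4 (mod f). Check: (8x^2 + 10x + 7)·(8x^2 + 7x + 4) = 9x^4 + 4x^3 + 4x^2 + x + 6 ≡ 1 (mod x^3 + 4x^2 + 5).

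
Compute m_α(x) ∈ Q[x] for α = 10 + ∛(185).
m_α(x) = x^3 - 30x^2 + 300x - 1185

Set β = α - 10 = ∛(185), so β^3 = 185. Then (α - 10)^3 - 185 = 0, i.e. α is a root of g(x) = (x - 10)^3 - 185 = x^3 - 30x^2 + 300x - 1185. Since g(x) = h(x - 10) where h(x) = x^3 - 185, and h is irreducible over Q (because 185 is not a perfect cube, so h has no rational root, and a monic cubic with no rational root is irreducible), g is also irreducible (irreducibility is preserved under the substitution x → x - 10). Hence m_α(x) = x^3 - 30x^2 + 300x - 1185.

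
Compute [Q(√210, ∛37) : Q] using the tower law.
[Q(√210, ∛37) : Q] = 6

Let L = Q(√210, ∛37). Since Q(√210) ⊂ L and [Q(√210):Q] = 2, the tower law gives 2 | [L:Q]. Likewise Q(∛37) ⊂ L with [Q(∛37):Q] = 3 (because 37 is not a perfect cube), so 3 | [L:Q]. As gcd(2,3) = 1, [L:Q] is divisible by 6. Conversely L is generated over Q by √210 and ∛37, so [L:Q] ≤ 2·3 = 6. Therefore [Q(√210, ∛37) : Q] = 6.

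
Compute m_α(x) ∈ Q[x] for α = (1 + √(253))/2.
m_α(x) = x^2 - x - 63

From 2α - 1 = √(253), squaring gives (2α - 1)^2 = 253, i.e. 4α^2 - 4α + 1 = 253, so α^2 - α + (1 - 253)/4 = 0. Since 253 ≡ 1 (mod 4), (1 - 253)/4 = -63 ∈ Z. The polynomial x^2 - x - 63 has discriminant 1 - 4·(-63) = 253, which is not a perfect square in Q (d = 253 is squarefree and ≠ 1), so x^2 - x - 63 is irreducible over Q. It is the minimal polynomial of α.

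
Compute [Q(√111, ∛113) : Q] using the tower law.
[Q(√111, ∛113) : Q] = 6

Let L = Q(√111, ∛113). Since Q(√111) ⊂ L and [Q(√111):Q] = 2, the tower law gives 2 | [L:Q]. Likewise Q(∛113) ⊂ L with [Q(∛113):Q] = 3 (because 113 is not a perfect cube), so 3 | [L:Q]. As gcd(2,3) = 1, [L:Q] is divisible by 6. Conversely L is generated over Q by √111 and ∛113, so [L:Q] ≤ 2·3 = 6. Therefore [Q(√111, ∛113) : Q] = 6.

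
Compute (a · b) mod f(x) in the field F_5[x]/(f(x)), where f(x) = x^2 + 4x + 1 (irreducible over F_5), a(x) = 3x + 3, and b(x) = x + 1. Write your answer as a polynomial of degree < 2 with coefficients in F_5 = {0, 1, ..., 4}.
a · b ≡ 4x (mod f(x))

Multiply in F_5[x]: a(x)·b(x) = (3x + 3)·(x + 1) = 3x^2 + x + 3. This has degree ≥ 2, so divide by f(x) over F_5: 3x^2 + x + 3 = (3)·(x^2 + 4x + 1) + (4x). Hence a·b ≡ 4x (mod f). (F_5[x]/(f) is a field with 5^2 = 25 elements since f is irreducible of degree 2.)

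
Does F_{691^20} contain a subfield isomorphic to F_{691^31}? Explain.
No: F_{691^31} is not a subfield of F_{691^20}

F_{p^m} embeds in F_{p^n} iff m | n. Here 31 ∤ 20 (since 20 = 0·31 + 20 with remainder 20 ≠ 0), so F_{691^31} is not a subfield of F_{691^20}. Equivalently: if it were, the tower law would give 31 = [F_{691^31}:F_691] dividing [F_{691^20}:F_691] = 20, contradiction.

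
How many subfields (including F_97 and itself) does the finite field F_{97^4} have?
F_{97^4} has 3 subfields

The subfields of F_{p^n} are exactly the fields F_{p^d} for d | n (each is the fixed field of the unique index-d subgroup of Gal(F_{p^n}/F_p) ≅ Z/nZ). The divisors of n = 4 are {1, 2, 4}, giving 3 subfields: F_{97^1}, F_{97^2}, F_{97^4}.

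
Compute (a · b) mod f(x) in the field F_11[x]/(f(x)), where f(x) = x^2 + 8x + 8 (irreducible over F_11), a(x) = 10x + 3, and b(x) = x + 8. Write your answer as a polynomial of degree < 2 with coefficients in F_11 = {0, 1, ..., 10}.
a · b ≡ 3x + 10 (mod f(x))

Multiply in F_11[x]: a(x)·b(x) = (10x + 3)·(x + 8) = 10x^2 + 6x + 2. This has degree ≥ 2, so divide by f(x) over F_11: 10x^2 + 6x + 2 = (10)·(x^2 + 8x + 8) + (3x + 10). Hence a·b ≡ 3x + 10 (mod f). (F_11[x]/(f) is a field with 11^2 = 121 elements since f is irreducible of degree 2.)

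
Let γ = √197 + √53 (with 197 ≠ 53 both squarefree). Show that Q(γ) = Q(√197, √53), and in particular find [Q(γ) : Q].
[Q(γ) : Q] = 4 (equivalently, Q(γ) = Q(√197, √53))

Obviously Q(γ) ⊆ Q(√197, √53), and [Q(√197, √53):Q] = 4 (since 197, 53 are distinct squarefree integers > 1 with 10441 not a perfect square). To show equality we compute the minimal polynomial of γ. From γ = √197 + √53: γ^2 = 197 + 2√(10441) + 53 = 250 + 2√(10441), so γ^2 - 250 = 2√(10441); squaring, (γ^2 - 250)^2 = 4·10441, i.e. γ^4 - 500γ^2 + 62500 - 41764 = 0, i.e. γ^4 - 500γ^2 + 20736 = 0. So γ is a root of x^4 - 500x^2 + 20736. This polynomial is irreducible over Q: it has no rational root (each ±√197 ± √53 is irrational), and any factorization into two quadratics over Q would force √(10441) ∈ Q (pairing opposite roots) or √197, √53 ∈ Q (other pairings), all impossible. Hence [Q(γ):Q] = 4 = [Q(√197, √53):Q], so Q(γ) = Q(√197, √53).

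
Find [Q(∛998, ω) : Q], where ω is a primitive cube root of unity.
[Q(∛998, ω) : Q] = 6

[Q(∛998):Q] = 3 (min poly x^3 - 998, irreducible since 998 is not a perfect cube). [Q(ω):Q] = 2 (min poly x^2 + x + 1). Since Q(∛998) ⊂ R and ω ∉ R, we have ω ∉ Q(∛998), so x^2 + x + 1 remains irreducible over Q(∛998) and [Q(∛998, ω) : Q(∛998)] = 2. By the tower law, [Q(∛998, ω) : Q] = 3 · 2 = 6. (In fact Q(∛998, ω) is the splitting field of x^3 - 998 over Q.)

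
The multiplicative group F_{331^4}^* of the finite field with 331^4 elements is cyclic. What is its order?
|F_{331^4}^*| = 12003612720

F_{331^4} has 331^4 = 12003612721 elements; its multiplicative group consists of all nonzero elements, so |F_{331^4}^*| = 12003612721 - 1 = 12003612720. (It is cyclic since any finite subgroup of the multiplicative group of a field is cyclic.)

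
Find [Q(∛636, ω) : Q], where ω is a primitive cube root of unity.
[Q(∛636, ω) : Q] = 6

[Q(∛636):Q] = 3 (min poly x^3 - 636, irreducible since 636 is not a perfect cube). [Q(ω):Q] = 2 (min poly x^2 + x + 1). Since Q(∛636) ⊂ R and ω ∉ R, we have ω ∉ Q(∛636), so x^2 + x + 1 remains irreducible over Q(∛636) and [Q(∛636, ω) : Q(∛636)] = 2. By the tower law, [Q(∛636, ω) : Q] = 3 · 2 = 6. (In fact Q(∛636, ω) is the splitting field of x^3 - 636 over Q.)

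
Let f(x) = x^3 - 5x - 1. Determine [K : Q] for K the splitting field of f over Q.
[K : Q] = 6

By the rational root test, any rational root of the monic integer polynomial f(x) = x^3 - 5x - 1 must be an integer dividing the constant term -1, i.e. one of ±{1}. Evaluating: f(1) = -5, f(-1) = 3; none is 0, so f has no rational root and is therefore irreducible over Q (a cubic with no linear factor over a field is irreducible). For an irreducible cubic, the Galois group is A_3 or S_3 according as the discriminant disc(f) = -4a^3 - 27b^2 = -4·(-5)^3 - 27·(-1)^2 = 473 is or is not a square in Q. Here disc(f) = 473 is not a perfect square in Q, so the Galois group of f over Q is not contained in A_3 and must be all of S_3. The splitting field has degree |S_3| = 6 over Q, so [K : Q] = 6.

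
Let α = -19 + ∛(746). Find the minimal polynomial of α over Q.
m_α(x) = x^3 + 57x^2 + 1083x + 6113

Set β = α + 19 = ∛(746), so β^3 = 746. Then (α + 19)^3 - 746 = 0, i.e. α is a root of g(x) = (x + 19)^3 - 746 = x^3 + 57x^2 + 1083x + 6113. Since g(x) = h(x + 19) where h(x) = x^3 - 746, and h is irreducible over Q (because 746 is not a perfect cube, so h has no rational root, and a monic cubic with no rational root is irreducible), g is also irreducible (irreducibility is preserved under the substitution x → x + 19). Hence m_α(x) = x^3 + 57x^2 + 1083x + 6113.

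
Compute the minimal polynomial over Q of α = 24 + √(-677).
m_α(x) = x^2 - 48x + 1253

From α - 24 = √(-677), squaring gives (α - 24)^2 = -677, i.e. α^2 - 48α + 576 = -677, so α^2 - 48α + 1253 = 0. The discriminant of x^2 - 48x + 1253 is (-48)^2 - 4·(1253) = 2304 - 5012 = -2708, and 4·(-677) is not a perfect square in Q since -677 is squarefree and ≠ 1. Hence x^2 - 48x + 1253 is irreducible over Q and is the minimal polynomial of α.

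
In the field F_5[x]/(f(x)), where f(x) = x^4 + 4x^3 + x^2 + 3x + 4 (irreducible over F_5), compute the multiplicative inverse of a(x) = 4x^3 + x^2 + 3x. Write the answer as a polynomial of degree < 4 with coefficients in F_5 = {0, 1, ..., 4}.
a(x)^(-1) ≡ 3x^3 + x + 1 (mod f(x))

Since f is irreducible over F_5, F_5[x]/(f) is a field and a(x) ≠ 0 has an inverse. Apply the extended Euclidean algorithm to f(x) and a(x) in F_5[x]: f(x) = (4x)·a(x) + (4x^2 + 3x + 4);  a(x) = (x + 2)·(4x^2 + 3x + 4) + (3x + 2);  (4x^2 + 3x + 4) = (3x + 4)·(3x + 2) + (1). The last nonzero remainder is the constant 1 = gcd(f, a) in F_5. Back-substituting through the division chain expresses 1 = s(x)·a(x) + t(x)·f(x) with s(x) ≡ 3x^3 + x + 1 (mod f), so a(x)^(-1) ≡ s(x) = 3x^3 + x + 1 (mod f). Check: (4x^3 + x^2 + 3x)·(3x^3 + x + 1) = 2x^6 + 3x^5 + 3x^4 + 4x^2 + 3x ≡ 1 (mod x^4 + 4x^3 + x^2 + 3x + 4).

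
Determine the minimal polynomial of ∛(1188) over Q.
m_α(x) = x^3 - 1188

α satisfies α^3 = 1188, so x^3 - 1188 annihilates α. By the rational root test, a rational root p/q (in lowest terms) of x^3 - 1188 would satisfy p^3 = 1188 q^3, forcing q = 1 and p^3 = 1188; but 1188 is not a perfect cube, contradiction. A monic cubic over Q with no rational root is irreducible (any nontrivial factorization would include a linear factor). Hence x^3 - 1188 is the minimal polynomial of α, and in particular [Q(α):Q] = 3.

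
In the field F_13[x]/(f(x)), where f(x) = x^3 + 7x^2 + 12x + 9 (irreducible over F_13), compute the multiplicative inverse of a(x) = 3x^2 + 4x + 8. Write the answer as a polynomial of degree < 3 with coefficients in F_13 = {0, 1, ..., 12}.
a(x)^(-1) ≡ 8x^2 + 12x + 3 (mod f(x))

Since f is irreducible over F_13, F_13[x]/(f) is a field and a(x) ≠ 0 has an inverse. Apply the extended Euclidean algorithm to f(x) and a(x) in F_13[x]: f(x) = (9x + 12)·a(x) + (9x + 4);  a(x) = (9x + 8)·(9x + 4) + (2). The last nonzero remainder is the constant 2 = gcd(f, a) in F_13. Back-substituting through the division chain expresses 2 = s(x)·a(x) + t(x)·f(x) with s(x) ≡ 3x^2 + 11x + 6 (mod f), so (3x^2 + 11x + 6)·a(x) ≡ 2 (mod f). Multiplying by 2^(-1) ≡ 7 in F_13 gives a(x)^(-1) ≡ 7·(3x^2 + 11x + 6) ≡ 8x^2 + 12x + 3 (mod f). Check: (3x^2 + 4x + 8)·(8x^2 + 12x + 3) = 11x^4 + 3x^3 + 4x^2 + 4x + 11 ≡ 1 (mod x^3 + 7x^2 + 12x + 9).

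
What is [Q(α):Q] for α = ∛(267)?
[Q(α):Q] = 3

The minimal polynomial of α is x^3 - 267, irreducible over Q since 267 is not a perfect cube (so x^3 - 267 has no rational root). Hence [Q(α):Q] = deg(m_α) = 3.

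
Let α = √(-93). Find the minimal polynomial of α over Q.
m_α(x) = x^2 + 93

α satisfies α^2 + 93 = 0, so x^2 + 93 annihilates α. Since d = -93 is squarefree and ≠ 1, it is not a perfect square in Q, so x^2 + 93 has no rational root and is therefore irreducible over Q (a degree-2 polynomial over a field is irreducible iff it has no root). Hence m_α(x) = x^2 + 93.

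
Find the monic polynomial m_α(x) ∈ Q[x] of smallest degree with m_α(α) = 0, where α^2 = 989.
m_α(x) = x^2 - 989

α satisfies α^2 - 989 = 0, so x^2 - 989 annihilates α. Since d = 989 is squarefree and ≠ 1, it is not a perfect square in Q, so x^2 - 989 has no rational root and is therefore irreducible over Q (a degree-2 polynomial over a field is irreducible iff it has no root). Hence m_α(x) = x^2 - 989.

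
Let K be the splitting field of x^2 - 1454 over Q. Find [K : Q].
[K : Q] = 2

f(x) = x^2 - 1454 factors as (x - √1454)(x + √1454). The splitting field is K = Q(√1454). Since 1454 is squarefree and > 1, it is not a perfect square, so x^2 - 1454 is irreducible over Q and [Q(√1454) : Q] = 2. Hence [K : Q] = 2.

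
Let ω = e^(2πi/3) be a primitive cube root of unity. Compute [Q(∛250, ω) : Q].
[Q(∛250, ω) : Q] = 6

[Q(∛250):Q] = 3 (min poly x^3 - 250, irreducible since 250 is not a perfect cube). [Q(ω):Q] = 2 (min poly x^2 + x + 1). Since Q(∛250) ⊂ R and ω ∉ R, we have ω ∉ Q(∛250), so x^2 + x + 1 remains irreducible over Q(∛250) and [Q(∛250, ω) : Q(∛250)] = 2. By the tower law, [Q(∛250, ω) : Q] = 3 · 2 = 6. (In fact Q(∛250, ω) is the splitting field of x^3 - 250 over Q.)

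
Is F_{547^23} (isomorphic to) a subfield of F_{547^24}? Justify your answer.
No: F_{547^23} is not a subfield of F_{547^24}

F_{p^m} embeds in F_{p^n} iff m | n. Here 23 ∤ 24 (since 24 = 1·23 + 1 with remainder 1 ≠ 0), so F_{547^23} is not a subfield of F_{547^24}. Equivalently: if it were, the tower law would give 23 = [F_{547^23}:F_547] dividing [F_{547^24}:F_547] = 24, contradiction.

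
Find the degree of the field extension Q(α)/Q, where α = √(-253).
[Q(α):Q] = 2

[Q(α):Q] equals the degree of the minimal polynomial of α. Here α^2 = -253 and x^2 + 253 is irreducible (d = -253 is squarefree, ≠ 1, hence not a square), so deg(m_α) = 2. Thus [Q(α):Q] = 2.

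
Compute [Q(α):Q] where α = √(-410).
[Q(α):Q] = 2

[Q(α):Q] equals the degree of the minimal polynomial of α. Here α^2 = -410 and x^2 + 410 is irreducible (d = -410 is squarefree, ≠ 1, hence not a square), so deg(m_α) = 2. Thus [Q(α):Q] = 2.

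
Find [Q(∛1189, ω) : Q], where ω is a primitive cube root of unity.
[Q(∛1189, ω) : Q] = 6

[Q(∛1189):Q] = 3 (min poly x^3 - 1189, irreducible since 1189 is not a perfect cube). [Q(ω):Q] = 2 (min poly x^2 + x + 1). Since Q(∛1189) ⊂ R and ω ∉ R, we have ω ∉ Q(∛1189), so x^2 + x + 1 remains irreducible over Q(∛1189) and [Q(∛1189, ω) : Q(∛1189)] = 2. By the tower law, [Q(∛1189, ω) : Q] = 3 · 2 = 6. (In fact Q(∛1189, ω) is the splitting field of x^3 - 1189 over Q.)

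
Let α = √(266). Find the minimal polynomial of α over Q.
m_α(x) = x^2 - 266

α satisfies α^2 - 266 = 0, so x^2 - 266 annihilates α. Since d = 266 is squarefree and ≠ 1, it is not a perfect square in Q, so x^2 - 266 has no rational root and is therefore irreducible over Q (a degree-2 polynomial over a field is irreducible iff it has no root). Hence m_α(x) = x^2 - 266.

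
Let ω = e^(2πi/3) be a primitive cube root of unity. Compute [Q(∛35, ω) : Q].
[Q(∛35, ω) : Q] = 6

[Q(∛35):Q] = 3 (min poly x^3 - 35, irreducible since 35 is not a perfect cube). [Q(ω):Q] = 2 (min poly x^2 + x + 1). Since Q(∛35) ⊂ R and ω ∉ R, we have ω ∉ Q(∛35), so x^2 + x + 1 remains irreducible over Q(∛35) and [Q(∛35, ω) : Q(∛35)] = 2. By the tower law, [Q(∛35, ω) : Q] = 3 · 2 = 6. (In fact Q(∛35, ω) is the splitting field of x^3 - 35 over Q.)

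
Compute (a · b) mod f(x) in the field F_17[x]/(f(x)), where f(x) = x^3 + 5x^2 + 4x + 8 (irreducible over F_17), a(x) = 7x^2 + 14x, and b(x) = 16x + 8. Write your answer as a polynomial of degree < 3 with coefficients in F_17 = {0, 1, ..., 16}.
a · b ≡ 9x^2 + 4x + 5 (mod f(x))

Multiply in F_17[x]: a(x)·b(x) = (7x^2 + 14x)·(16x + 8) = 10x^3 + 8x^2 + 10x. This has degree ≥ 3, so divide by f(x) over F_17: 10x^3 + 8x^2 + 10x = (10)·(x^3 + 5x^2 + 4x + 8) + (9x^2 + 4x + 5). Hence a·b ≡ 9x^2 + 4x + 5 (mod f). (F_17[x]/(f) is a field with 17^3 = 4913 elements since f is irreducible of degree 3.)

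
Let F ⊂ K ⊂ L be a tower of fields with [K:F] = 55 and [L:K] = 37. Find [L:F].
[L:F] = 2035

The tower law says that for any tower of field extensions F ⊂ K ⊂ L with finite degrees, [L:F] = [L:K] · [K:F]. Here this gives [L:F] = 37 · 55 = 2035.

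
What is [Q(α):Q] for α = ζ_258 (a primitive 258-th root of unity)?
[Q(α):Q] = 84

The minimal polynomial of ζ_258 over Q is the 258-th cyclotomic polynomial Φ_258(x), which is irreducible over Q and has degree φ(258) = 84. Hence [Q(α):Q] = φ(258) = 84.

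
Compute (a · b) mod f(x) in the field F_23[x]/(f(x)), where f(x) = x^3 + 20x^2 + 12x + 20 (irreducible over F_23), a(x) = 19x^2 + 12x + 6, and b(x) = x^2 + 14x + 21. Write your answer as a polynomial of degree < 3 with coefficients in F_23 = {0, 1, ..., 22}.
a · b ≡ 16x^2 + 7x + 4 (mod f(x))

Multiply in F_23[x]: a(x)·b(x) = (19x^2 + 12x + 6)·(x^2 + 14x + 21) = 19x^4 + 2x^3 + 21x^2 + 14x + 11. This has degree ≥ 3, so divide by f(x) over F_23: 19x^4 + 2x^3 + 21x^2 + 14x + 11 = (19x + 13)·(x^3 + 20x^2 + 12x + 20) + (16x^2 + 7x + 4). Hence a·b ≡ 16x^2 + 7x + 4 (mod f). (F_23[x]/(f) is a field with 23^3 = 12167 elements since f is irreducible of degree 3.)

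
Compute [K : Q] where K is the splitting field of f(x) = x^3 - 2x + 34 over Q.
[K : Q] = 6

By the rational root test, any rational root of the monic integer polynomial f(x) = x^3 - 2x + 34 must be an integer dividing the constant term 34, i.e. one of ±{1, 2, 17, 34}. Evaluating: f(1) = 33, f(-1) = 35, f(2) = 38, f(-2) = 30, f(17) = 4913, f(-17) = -4845, f(34) = 39270, f(-34) = -39202; none is 0, so f has no rational root and is therefore irreducible over Q (a cubic with no linear factor over a field is irreducible). For an irreducible cubic, the Galois group is A_3 or S_3 according as the discriminant disc(f) = -4a^3 - 27b^2 = -4·(-2)^3 - 27·(34)^2 = -31180 is or is not a square in Q. Here disc(f) = -31180 is not a perfect square in Q, so the Galois group of f over Q is not contained in A_3 and must be all of S_3. The splitting field has degree |S_3| = 6 over Q, so [K : Q] = 6.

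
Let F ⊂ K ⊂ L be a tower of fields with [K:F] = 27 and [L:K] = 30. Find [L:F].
[L:F] = 810

The tower law says that for any tower of field extensions F ⊂ K ⊂ L with finite degrees, [L:F] = [L:K] · [K:F]. Here this gives [L:F] = 30 · 27 = 810.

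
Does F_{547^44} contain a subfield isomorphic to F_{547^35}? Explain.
No: F_{547^35} is not a subfield of F_{547^44}

F_{p^m} embeds in F_{p^n} iff m | n. Here 35 ∤ 44 (since 44 = 1·35 + 9 with remainder 9 ≠ 0), so F_{547^35} is not a subfield of F_{547^44}. Equivalently: if it were, the tower law would give 35 = [F_{547^35}:F_547] dividing [F_{547^44}:F_547] = 44, contradiction.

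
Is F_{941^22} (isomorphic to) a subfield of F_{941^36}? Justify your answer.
No: F_{941^22} is not a subfield of F_{941^36}

F_{p^m} embeds in F_{p^n} iff m | n. Here 22 ∤ 36 (since 36 = 1·22 + 14 with remainder 14 ≠ 0), so F_{941^22} is not a subfield of F_{941^36}. Equivalently: if it were, the tower law would give 22 = [F_{941^22}:F_941] dividing [F_{941^36}:F_941] = 36, contradiction.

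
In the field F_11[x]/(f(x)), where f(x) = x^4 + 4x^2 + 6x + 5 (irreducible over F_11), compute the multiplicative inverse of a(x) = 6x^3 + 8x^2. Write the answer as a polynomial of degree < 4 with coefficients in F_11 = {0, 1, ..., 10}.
a(x)^(-1) ≡ 4x^2 + 6x + 8 (mod f(x))

Since f is irreducible over F_11, F_11[x]/(f) is a field and a(x) ≠ 0 has an inverse. Apply the extended Euclidean algorithm to f(x) and a(x) in F_11[x]: f(x) = (2x + 1)·a(x) + (7x^2 + 6x + 5);  a(x) = (4x + 4)·(7x^2 + 6x + 5) + (2). The last nonzero remainder is the constant 2 = gcd(f, a) in F_11. Back-substituting through the division chain expresses 2 = s(x)·a(x) + t(x)·f(x) with s(x) ≡ 8x^2 + x + 5 (mod f), so (8x^2 + x + 5)·a(x) ≡ 2 (mod f). Multiplying by 2^(-1) ≡ 6 in F_11 gives a(x)^(-1) ≡ 6·(8x^2 + x + 5) ≡ 4x^2 + 6x + 8 (mod f). Check: (6x^3 + 8x^2)·(4x^2 + 6x + 8) = 2x^5 + 2x^4 + 8x^3 + 9x^2 ≡ 1 (mod x^4 + 4x^2 + 6x + 5).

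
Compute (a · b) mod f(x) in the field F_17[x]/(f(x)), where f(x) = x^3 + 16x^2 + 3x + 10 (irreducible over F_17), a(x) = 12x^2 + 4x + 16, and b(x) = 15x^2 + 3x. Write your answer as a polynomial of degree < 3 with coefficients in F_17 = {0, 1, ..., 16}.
a · b ≡ 5x^2 + 4x + 11 (mod f(x))

Multiply in F_17[x]: a(x)·b(x) = (12x^2 + 4x + 16)·(15x^2 + 3x) = 10x^4 + 11x^3 + 14x^2 + 14x. This has degree ≥ 3, so divide by f(x) over F_17: 10x^4 + 11x^3 + 14x^2 + 14x = (10x + 4)·(x^3 + 16x^2 + 3x + 10) + (5x^2 + 4x + 11). Hence a·b ≡ 5x^2 + 4x + 11 (mod f). (F_17[x]/(f) is a field with 17^3 = 4913 elements since f is irreducible of degree 3.)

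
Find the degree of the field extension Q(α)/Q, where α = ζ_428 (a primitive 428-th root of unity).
[Q(α):Q] = 212

The minimal polynomial of ζ_428 over Q is the 428-th cyclotomic polynomial Φ_428(x), which is irreducible over Q and has degree φ(428) = 212. Hence [Q(α):Q] = φ(428) = 212.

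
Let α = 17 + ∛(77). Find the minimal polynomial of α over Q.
m_α(x) = x^3 - 51x^2 + 867x - 4990

Set β = α - 17 = ∛(77), so β^3 = 77. Then (α - 17)^3 - 77 = 0, i.e. α is a root of g(x) = (x - 17)^3 - 77 = x^3 - 51x^2 + 867x - 4990. Since g(x) = h(x - 17) where h(x) = x^3 - 77, and h is irreducible over Q (because 77 is not a perfect cube, so h has no rational root, and a monic cubic with no rational root is irreducible), g is also irreducible (irreducibility is preserved under the substitution x → x - 17). Hence m_α(x) = x^3 - 51x^2 + 867x - 4990.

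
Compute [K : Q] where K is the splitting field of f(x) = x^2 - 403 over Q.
[K : Q] = 2

f(x) = x^2 - 403 factors as (x - √403)(x + √403). The splitting field is K = Q(√403). Since 403 is squarefree and > 1, it is not a perfect square, so x^2 - 403 is irreducible over Q and [Q(√403) : Q] = 2. Hence [K : Q] = 2.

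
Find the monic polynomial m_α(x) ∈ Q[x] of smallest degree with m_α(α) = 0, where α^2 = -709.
m_α(x) = x^2 + 709

α satisfies α^2 + 709 = 0, so x^2 + 709 annihilates α. Since d = -709 is squarefree and ≠ 1, it is not a perfect square in Q, so x^2 + 709 has no rational root and is therefore irreducible over Q (a degree-2 polynomial over a field is irreducible iff it has no root). Hence m_α(x) = x^2 + 709.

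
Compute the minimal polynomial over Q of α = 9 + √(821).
m_α(x) = x^2 - 18x - 740

From α - 9 = √(821), squaring gives (α - 9)^2 = 821, i.e. α^2 - 18α + 81 = 821, so α^2 - 18α - 740 = 0. The discriminant of x^2 - 18x - 740 is (-18)^2 - 4·(-740) = 324 + 2960 = 3284, and 4·(821) is not a perfect square in Q since 821 is squarefree and ≠ 1. Hence x^2 - 18x - 740 is irreducible over Q and is the minimal polynomial of α.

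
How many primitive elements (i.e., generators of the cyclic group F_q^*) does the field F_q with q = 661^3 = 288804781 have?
There are φ(288804780) = 70012800 primitive elements

F_q^* is cyclic of order q - 1 = 288804780. A cyclic group of order m has exactly φ(m) generators. Here m = 288804780 = 2^2 · 3^2 · 5 · 11 · 145861, so the number of primitive elements is φ(288804780) = 70012800.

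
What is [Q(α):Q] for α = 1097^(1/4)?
[Q(α):Q] = 4

α is a root of x^4 - 1097. By Eisenstein's criterion at the prime p = 1097 (which divides the constant term 1097 but p^2 = 1203409 does not, since 1097 is squarefree), x^4 - 1097 is irreducible over Q. Hence [Q(α):Q] = 4.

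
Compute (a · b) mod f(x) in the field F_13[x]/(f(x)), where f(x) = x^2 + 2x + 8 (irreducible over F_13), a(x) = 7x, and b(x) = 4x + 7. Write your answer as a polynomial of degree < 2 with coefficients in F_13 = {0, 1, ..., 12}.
a · b ≡ 6x + 10 (mod f(x))

Multiply in F_13[x]: a(x)·b(x) = (7x)·(4x + 7) = 2x^2 + 10x. This has degree ≥ 2, so divide by f(x) over F_13: 2x^2 + 10x = (2)·(x^2 + 2x + 8) + (6x + 10). Hence a·b ≡ 6x + 10 (mod f). (F_13[x]/(f) is a field with 13^2 = 169 elements since f is irreducible of degree 2.)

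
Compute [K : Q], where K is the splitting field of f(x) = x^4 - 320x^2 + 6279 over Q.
[K : Q] = 4

Solving the quadratic in x^2: x^2 = (320 ± √(320^2 - 4·6279))/2 = (320 ± √77284)/2 = (320 ± 278)/2, giving x^2 = 21 or x^2 = 299. So f(x) = (x^2 - 21)(x^2 - 299) and the roots of f are ±√21, ±√299. Hence the splitting field is K = Q(√21, √299). Since 21 and 299 are distinct squarefree integers > 1, their product 6279 is not a perfect square, so √299 ∉ Q(√21). By the tower law [K:Q] = [Q(√21,√299):Q(√21)] · [Q(√21):Q] = 2 · 2 = 4.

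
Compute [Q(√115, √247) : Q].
[Q(√115, √247) : Q] = 4

[Q(√115):Q] = 2 (min poly x^2 - 115, irreducible since 115 is squarefree > 1). For the top step, suppose √247 ∈ Q(√115), say √247 = c + d√115 with c, d ∈ Q. Squaring: 247 = c^2 + 115d^2 + 2cd√115. Since √115 ∉ Q this forces 2cd = 0. If d = 0 then √247 = c ∈ Q, contradicting 247 squarefree > 1. If c = 0 then 247 = 115d^2, so 115·247 = (115d)^2 is a perfect square in Q — but 115·247 = 28405 is not a perfect square (since 115 and 247 are distinct squarefree integers). Contradiction. Hence √247 ∉ Q(√115), so x^2 - 247 stays irreducible over Q(√115) and [Q(√115, √247) : Q(√115)] = 2. By the tower law, [Q(√115, √247) : Q] = 2 · 2 = 4.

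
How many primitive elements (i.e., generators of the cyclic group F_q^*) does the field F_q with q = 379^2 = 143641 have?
There are φ(143640) = 31104 primitive elements

F_q^* is cyclic of order q - 1 = 143640. A cyclic group of order m has exactly φ(m) generators. Here m = 143640 = 2^3 · 3^3 · 5 · 7 · 19, so the number of primitive elements is φ(143640) = 31104.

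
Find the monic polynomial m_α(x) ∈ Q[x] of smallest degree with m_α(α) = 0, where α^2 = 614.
m_α(x) = x^2 - 614

α satisfies α^2 - 614 = 0, so x^2 - 614 annihilates α. Since d = 614 is squarefree and ≠ 1, it is not a perfect square in Q, so x^2 - 614 has no rational root and is therefore irreducible over Q (a degree-2 polynomial over a field is irreducible iff it has no root). Hence m_α(x) = x^2 - 614.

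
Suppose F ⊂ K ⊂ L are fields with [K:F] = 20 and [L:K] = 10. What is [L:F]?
[L:F] = 200

The tower law says that for any tower of field extensions F ⊂ K ⊂ L with finite degrees, [L:F] = [L:K] · [K:F]. Here this gives [L:F] = 10 · 20 = 200.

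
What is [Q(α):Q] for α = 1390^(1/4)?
[Q(α):Q] = 4

α is a root of x^4 - 1390. By Eisenstein's criterion at the prime p = 2 (which divides the constant term 1390 but p^2 = 4 does not, since 1390 is squarefree), x^4 - 1390 is irreducible over Q. Hence [Q(α):Q] = 4.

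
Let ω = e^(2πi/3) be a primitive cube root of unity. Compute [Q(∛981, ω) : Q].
[Q(∛981, ω) : Q] = 6

[Q(∛981):Q] = 3 (min poly x^3 - 981, irreducible since 981 is not a perfect cube). [Q(ω):Q] = 2 (min poly x^2 + x + 1). Since Q(∛981) ⊂ R and ω ∉ R, we have ω ∉ Q(∛981), so x^2 + x + 1 remains irreducible over Q(∛981) and [Q(∛981, ω) : Q(∛981)] = 2. By the tower law, [Q(∛981, ω) : Q] = 3 · 2 = 6. (In fact Q(∛981, ω) is the splitting field of x^3 - 981 over Q.)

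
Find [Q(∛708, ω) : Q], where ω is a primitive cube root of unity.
[Q(∛708, ω) : Q] = 6

[Q(∛708):Q] = 3 (min poly x^3 - 708, irreducible since 708 is not a perfect cube). [Q(ω):Q] = 2 (min poly x^2 + x + 1). Since Q(∛708) ⊂ R and ω ∉ R, we have ω ∉ Q(∛708), so x^2 + x + 1 remains irreducible over Q(∛708) and [Q(∛708, ω) : Q(∛708)] = 2. By the tower law, [Q(∛708, ω) : Q] = 3 · 2 = 6. (In fact Q(∛708, ω) is the splitting field of x^3 - 708 over Q.)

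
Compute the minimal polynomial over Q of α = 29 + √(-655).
m_α(x) = x^2 - 58x + 1496

From α - 29 = √(-655), squaring gives (α - 29)^2 = -655, i.e. α^2 - 58α + 841 = -655, so α^2 - 58α + 1496 = 0. The discriminant of x^2 - 58x + 1496 is (-58)^2 - 4·(1496) = 3364 - 5984 = -2620, and 4·(-655) is not a perfect square in Q since -655 is squarefree and ≠ 1. Hence x^2 - 58x + 1496 is irreducible over Q and is the minimal polynomial of α.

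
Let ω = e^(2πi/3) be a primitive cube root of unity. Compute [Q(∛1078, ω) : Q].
[Q(∛1078, ω) : Q] = 6

[Q(∛1078):Q] = 3 (min poly x^3 - 1078, irreducible since 1078 is not a perfect cube). [Q(ω):Q] = 2 (min poly x^2 + x + 1). Since Q(∛1078) ⊂ R and ω ∉ R, we have ω ∉ Q(∛1078), so x^2 + x + 1 remains irreducible over Q(∛1078) and [Q(∛1078, ω) : Q(∛1078)] = 2. By the tower law, [Q(∛1078, ω) : Q] = 3 · 2 = 6. (In fact Q(∛1078, ω) is the splitting field of x^3 - 1078 over Q.)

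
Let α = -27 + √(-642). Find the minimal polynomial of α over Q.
m_α(x) = x^2 + 54x + 1371

From α + 27 = √(-642), squaring gives (α + 27)^2 = -642, i.e. α^2 + 54α + 729 = -642, so α^2 + 54α + 1371 = 0. The discriminant of x^2 + 54x + 1371 is (54)^2 - 4·(1371) = 2916 - 5484 = -2568, and 4·(-642) is not a perfect square in Q since -642 is squarefree and ≠ 1. Hence x^2 + 54x + 1371 is irreducible over Q and is the minimal polynomial of α.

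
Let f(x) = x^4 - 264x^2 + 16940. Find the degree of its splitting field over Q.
[K : Q] = 4

Solving the quadratic in x^2: x^2 = (264 ± √(264^2 - 4·16940))/2 = (264 ± √1936)/2 = (264 ± 44)/2, giving x^2 = 154 or x^2 = 110. So f(x) = (x^2 - 154)(x^2 - 110) and the roots of f are ±√154, ±√110. Hence the splitting field is K = Q(√154, √110). Since 154 and 110 are distinct squarefree integers > 1, their product 16940 is not a perfect square, so √110 ∉ Q(√154). By the tower law [K:Q] = [Q(√154,√110):Q(√154)] · [Q(√154):Q] = 2 · 2 = 4.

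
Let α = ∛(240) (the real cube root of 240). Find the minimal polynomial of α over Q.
m_α(x) = x^3 - 240

α satisfies α^3 = 240, so x^3 - 240 annihilates α. By the rational root test, a rational root p/q (in lowest terms) of x^3 - 240 would satisfy p^3 = 240 q^3, forcing q = 1 and p^3 = 240; but 240 is not a perfect cube, contradiction. A monic cubic over Q with no rational root is irreducible (any nontrivial factorization would include a linear factor). Hence x^3 - 240 is the minimal polynomial of α, and in particular [Q(α):Q] = 3.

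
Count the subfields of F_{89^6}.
F_{89^6} has 4 subfields

The subfields of F_{p^n} are exactly the fields F_{p^d} for d | n (each is the fixed field of the unique index-d subgroup of Gal(F_{p^n}/F_p) ≅ Z/nZ). The divisors of n = 6 are {1, 2, 3, 6}, giving 4 subfields: F_{89^1}, F_{89^2}, F_{89^3}, F_{89^6}.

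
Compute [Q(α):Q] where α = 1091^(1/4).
[Q(α):Q] = 4

α is a root of x^4 - 1091. By Eisenstein's criterion at the prime p = 1091 (which divides the constant term 1091 but p^2 = 1190281 does not, since 1091 is squarefree), x^4 - 1091 is irreducible over Q. Hence [Q(α):Q] = 4.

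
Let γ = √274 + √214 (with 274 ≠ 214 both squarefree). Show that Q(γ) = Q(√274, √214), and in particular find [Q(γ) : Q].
[Q(γ) : Q] = 4 (equivalently, Q(γ) = Q(√274, √214))

Obviously Q(γ) ⊆ Q(√274, √214), and [Q(√274, √214):Q] = 4 (since 274, 214 are distinct squarefree integers > 1 with 58636 not a perfect square). To show equality we compute the minimal polynomial of γ. From γ = √274 + √214: γ^2 = 274 + 2√(58636) + 214 = 488 + 2√(58636), so γ^2 - 488 = 2√(58636); squaring, (γ^2 - 488)^2 = 4·58636, i.e. γ^4 - 976γ^2 + 238144 - 234544 = 0, i.e. γ^4 - 976γ^2 + 3600 = 0. So γ is a root of x^4 - 976x^2 + 3600. This polynomial is irreducible over Q: it has no rational root (each ±√274 ± √214 is irrational), and any factorization into two quadratics over Q would force √(58636) ∈ Q (pairing opposite roots) or √274, √214 ∈ Q (other pairings), all impossible. Hence [Q(γ):Q] = 4 = [Q(√274, √214):Q], so Q(γ) = Q(√274, √214).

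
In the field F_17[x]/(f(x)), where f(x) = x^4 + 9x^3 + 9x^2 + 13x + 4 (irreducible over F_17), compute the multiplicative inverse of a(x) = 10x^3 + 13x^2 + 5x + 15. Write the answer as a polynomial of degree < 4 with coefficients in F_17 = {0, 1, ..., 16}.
a(x)^(-1) ≡ 16x^3 + 11x^2 + 6x + 10 (mod f(x))

Since f is irreducible over F_17, F_17[x]/(f) is a field and a(x) ≠ 0 has an inverse. Apply the extended Euclidean algorithm to f(x) and a(x) in F_17[x]: f(x) = (12x + 4)·a(x) + (16x^2 + 12);  a(x) = (7x + 4)·(16x^2 + 12) + (6x + 1);  (16x^2 + 12) = (14x + 9)·(6x + 1) + (3). The last nonzero remainder is the constant 3 = gcd(f, a) in F_17. Back-substituting through the division chain expresses 3 = s(x)·a(x) + t(x)·f(x) with s(x) ≡ 14x^3 + 16x^2 + x + 13 (mod f), so (14x^3 + 16x^2 + x + 13)·a(x) ≡ 3 (mod f). Multiplying by 3^(-1) ≡ 6 in F_17 gives a(x)^(-1) ≡ 6·(14x^3 + 16x^2 + x + 13) ≡ 16x^3 + 11x^2 + 6x + 10 (mod f). Check: (10x^3 + 13x^2 + 5x + 15)·(16x^3 + 11x^2 + 6x + 10) = 7x^6 + 12x^5 + 11x^4 + 14x^3 + 2x^2 + 4x + 14 ≡ 1 (mod x^4 + 9x^3 + 9x^2 + 13x + 4).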